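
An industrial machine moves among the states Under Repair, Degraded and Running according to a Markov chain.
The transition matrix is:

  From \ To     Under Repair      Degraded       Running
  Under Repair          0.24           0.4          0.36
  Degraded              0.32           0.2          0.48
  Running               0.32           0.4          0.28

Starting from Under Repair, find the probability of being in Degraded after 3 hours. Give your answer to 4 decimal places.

0.3360

Propagate the distribution vector 3 hours from Under Repair.
After 0 hours: (1.0000, 0.0000, 0.0000)
After 1 hour: (0.2400, 0.4000, 0.3600)
After 2 hours: (0.3008, 0.3200, 0.3792)
After 3 hours: (0.2959, 0.3360, 0.3681)
P(in Degraded after 3 hours) = 0.3360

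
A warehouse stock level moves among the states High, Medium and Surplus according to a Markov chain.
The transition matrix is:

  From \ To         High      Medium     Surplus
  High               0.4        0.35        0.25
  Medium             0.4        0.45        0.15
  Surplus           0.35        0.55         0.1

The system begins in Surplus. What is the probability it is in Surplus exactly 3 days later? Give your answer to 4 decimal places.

0.1805

Propagate the distribution vector 3 days from Surplus.
After 0 days: (0.0000, 0.0000, 1.0000)
After 1 day: (0.3500, 0.5500, 0.1000)
After 2 days: (0.3950, 0.4250, 0.1800)
After 3 days: (0.3910, 0.4285, 0.1805)
P(in Surplus after 3 days) = 0.1805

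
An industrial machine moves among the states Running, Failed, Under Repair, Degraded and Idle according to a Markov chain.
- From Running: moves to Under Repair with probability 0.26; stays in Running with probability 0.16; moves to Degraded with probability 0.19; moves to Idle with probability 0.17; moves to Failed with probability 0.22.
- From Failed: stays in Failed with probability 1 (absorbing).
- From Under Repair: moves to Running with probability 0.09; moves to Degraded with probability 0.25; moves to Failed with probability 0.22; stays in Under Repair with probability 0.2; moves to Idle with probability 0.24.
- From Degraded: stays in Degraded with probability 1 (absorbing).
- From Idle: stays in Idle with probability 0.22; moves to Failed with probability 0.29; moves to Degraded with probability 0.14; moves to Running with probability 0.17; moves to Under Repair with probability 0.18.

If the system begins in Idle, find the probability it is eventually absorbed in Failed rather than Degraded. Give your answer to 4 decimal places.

Let h(s) be the probability of absorption at Failed starting from transient state s. Then h(Failed) = 1 and h(Degraded) = 0. By first-step analysis:
h(Running) = 0.16·h(Running) + 0.22·1 + 0.26·h(Under Repair) + 0.19·0 + 0.17·h(Idle)
h(Under Repair) = 0.09·h(Running) + 0.22·1 + 0.2·h(Under Repair) + 0.25·0 + 0.24·h(Idle)
h(Idle) = 0.17·h(Running) + 0.29·1 + 0.18·h(Under Repair) + 0.14·0 + 0.22·h(Idle)
Solving: h(Running) = 0.5464, h(Under Repair) = 0.5197, h(Idle) = 0.6108.
Starting from Idle, the probability is 0.6108.

0.6108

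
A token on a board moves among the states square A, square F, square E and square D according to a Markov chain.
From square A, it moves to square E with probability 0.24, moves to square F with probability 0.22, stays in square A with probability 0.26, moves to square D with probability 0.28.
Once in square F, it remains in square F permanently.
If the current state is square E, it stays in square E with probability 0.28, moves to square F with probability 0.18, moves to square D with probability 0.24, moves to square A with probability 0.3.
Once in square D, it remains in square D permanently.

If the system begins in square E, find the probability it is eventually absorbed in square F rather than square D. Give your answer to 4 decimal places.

0.4323

Let h(s) be the probability of absorption at square F starting from transient state s. Then h(square F) = 1 and h(square D) = 0. By first-step analysis:
h(square A) = 0.26·h(square A) + 0.22·1 + 0.24·h(square E) + 0.28·0
h(square E) = 0.3·h(square A) + 0.18·1 + 0.28·h(square E) + 0.24·0
Solving: h(square A) = 0.4375, h(square E) = 0.4323.
Starting from square E, the probability is 0.4323.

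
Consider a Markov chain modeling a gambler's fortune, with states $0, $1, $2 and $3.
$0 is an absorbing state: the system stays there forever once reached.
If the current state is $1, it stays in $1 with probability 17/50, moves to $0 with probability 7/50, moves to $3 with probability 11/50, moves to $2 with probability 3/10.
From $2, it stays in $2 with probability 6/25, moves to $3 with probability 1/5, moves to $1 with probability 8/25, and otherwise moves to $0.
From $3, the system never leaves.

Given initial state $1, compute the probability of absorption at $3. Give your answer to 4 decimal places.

Let h(s) be the probability of absorption at $3 starting from transient state s. Then h($3) = 1 and h($0) = 0. By first-step analysis:
h($1) = 0.14·0 + 0.34·h($1) + 0.3·h($2) + 0.22·1
h($2) = 0.24·0 + 0.32·h($1) + 0.24·h($2) + 0.2·1
Solving: h($1) = 0.5602, h($2) = 0.4990.
Starting from $1, the probability is 0.5602.

0.5602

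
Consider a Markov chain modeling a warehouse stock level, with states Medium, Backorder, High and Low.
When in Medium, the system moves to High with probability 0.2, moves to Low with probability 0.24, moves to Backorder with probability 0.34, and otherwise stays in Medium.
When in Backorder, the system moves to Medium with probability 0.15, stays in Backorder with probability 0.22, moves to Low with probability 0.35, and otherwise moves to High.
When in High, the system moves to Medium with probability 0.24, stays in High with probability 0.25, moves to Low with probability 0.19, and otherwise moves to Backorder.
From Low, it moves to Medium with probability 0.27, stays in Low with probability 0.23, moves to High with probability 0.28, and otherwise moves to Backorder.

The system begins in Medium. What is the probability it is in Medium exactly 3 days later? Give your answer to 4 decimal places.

0.2197

Propagate the distribution vector 3 days from Medium.
After 0 days: (1.0000, 0.0000, 0.0000, 0.0000)
After 1 day: (0.2200, 0.3400, 0.2000, 0.2400)
After 2 days: (0.2122, 0.2664, 0.2564, 0.2650)
After 3 days: (0.2197, 0.2711, 0.2553, 0.2538)
P(in Medium after 3 days) = 0.2197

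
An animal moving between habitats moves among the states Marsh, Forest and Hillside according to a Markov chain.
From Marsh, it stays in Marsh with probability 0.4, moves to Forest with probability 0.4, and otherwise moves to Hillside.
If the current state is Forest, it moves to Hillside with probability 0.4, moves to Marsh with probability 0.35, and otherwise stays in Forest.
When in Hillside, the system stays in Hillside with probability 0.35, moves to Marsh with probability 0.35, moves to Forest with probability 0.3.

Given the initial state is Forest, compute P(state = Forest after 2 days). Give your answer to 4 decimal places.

0.3225

Sum over the intermediate state after 1 day:
P = P(Forest→Marsh)·P(Marsh→Forest) + P(Forest→Forest)·P(Forest→Forest) + P(Forest→Hillside)·P(Hillside→Forest)
  = 0.35×0.4 + 0.25×0.25 + 0.4×0.3
  = 0.1400 + 0.0625 + 0.1200 = 0.3225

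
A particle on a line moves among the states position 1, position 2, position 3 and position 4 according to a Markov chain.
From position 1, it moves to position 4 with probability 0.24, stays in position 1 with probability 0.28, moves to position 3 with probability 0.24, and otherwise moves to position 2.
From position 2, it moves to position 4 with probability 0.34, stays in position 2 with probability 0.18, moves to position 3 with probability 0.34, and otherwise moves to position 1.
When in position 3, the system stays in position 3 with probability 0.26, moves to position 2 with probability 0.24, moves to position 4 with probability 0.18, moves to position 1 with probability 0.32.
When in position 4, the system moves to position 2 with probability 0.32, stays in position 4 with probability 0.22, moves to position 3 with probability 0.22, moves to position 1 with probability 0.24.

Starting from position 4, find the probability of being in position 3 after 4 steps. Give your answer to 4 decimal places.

0.2650

Propagate the distribution vector 4 steps from position 4.
After 0 steps: (0.0000, 0.0000, 0.0000, 1.0000)
After 1 step: (0.2400, 0.3200, 0.2200, 0.2200)
After 2 steps: (0.2352, 0.2384, 0.2720, 0.2544)
After 3 steps: (0.2473, 0.2460, 0.2642, 0.2424)
After 4 steps: (0.2464, 0.2446, 0.2650, 0.2439)
P(in position 3 after 4 steps) = 0.2650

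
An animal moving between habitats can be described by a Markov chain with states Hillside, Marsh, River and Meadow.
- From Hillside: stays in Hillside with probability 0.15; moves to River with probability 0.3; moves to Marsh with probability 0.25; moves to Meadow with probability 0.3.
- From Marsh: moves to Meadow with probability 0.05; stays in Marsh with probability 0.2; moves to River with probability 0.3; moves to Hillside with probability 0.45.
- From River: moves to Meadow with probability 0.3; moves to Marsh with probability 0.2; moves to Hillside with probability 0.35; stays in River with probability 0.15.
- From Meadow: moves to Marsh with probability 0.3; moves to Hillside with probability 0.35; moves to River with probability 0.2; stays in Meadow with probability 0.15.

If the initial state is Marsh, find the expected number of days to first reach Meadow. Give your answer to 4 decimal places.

Let t(s) be the expected number of days to first reach Meadow from state s, with t(Meadow) = 0. Conditioning on the first day:
t(Hillside) = 1 + 0.15·t(Hillside) + 0.25·t(Marsh) + 0.3·t(River)
t(Marsh) = 1 + 0.45·t(Hillside) + 0.2·t(Marsh) + 0.3·t(River)
t(River) = 1 + 0.35·t(Hillside) + 0.2·t(Marsh) + 0.15·t(River)
Solving: t(Hillside) = 4.1054, t(Marsh) = 5.0829, t(River) = 4.0629.
Expected days from Marsh to Meadow: 5.0829.

5.0829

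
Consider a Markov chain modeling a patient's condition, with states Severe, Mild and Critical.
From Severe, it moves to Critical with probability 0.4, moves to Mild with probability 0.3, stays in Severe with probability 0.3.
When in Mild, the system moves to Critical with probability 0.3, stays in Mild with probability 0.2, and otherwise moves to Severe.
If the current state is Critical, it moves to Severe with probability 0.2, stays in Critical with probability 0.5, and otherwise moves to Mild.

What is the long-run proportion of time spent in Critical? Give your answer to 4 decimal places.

0.4141

Let the stationary distribution be π with π = πP and π_1 + π_2 + π_3 = 1.
π_1 = 0.3·π_1 + 0.5·π_2 + 0.2·π_3
π_2 = 0.3·π_1 + 0.2·π_2 + 0.3·π_3
Solving with the normalization constraint gives π = (0.3131, 0.2727, 0.4141).
So the stationary probability of Critical is 0.4141.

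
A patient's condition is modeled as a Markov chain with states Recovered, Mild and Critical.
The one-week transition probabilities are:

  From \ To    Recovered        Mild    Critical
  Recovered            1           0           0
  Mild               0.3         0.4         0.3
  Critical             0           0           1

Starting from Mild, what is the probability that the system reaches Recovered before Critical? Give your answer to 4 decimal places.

Let h(s) be the probability of absorption at Recovered starting from transient state s. Then h(Recovered) = 1 and h(Critical) = 0. By first-step analysis:
h(Mild) = 0.3·1 + 0.4·h(Mild) + 0.3·0
Solving: h(Mild) = 0.5000.
Starting from Mild, the probability is 0.5000.

0.5000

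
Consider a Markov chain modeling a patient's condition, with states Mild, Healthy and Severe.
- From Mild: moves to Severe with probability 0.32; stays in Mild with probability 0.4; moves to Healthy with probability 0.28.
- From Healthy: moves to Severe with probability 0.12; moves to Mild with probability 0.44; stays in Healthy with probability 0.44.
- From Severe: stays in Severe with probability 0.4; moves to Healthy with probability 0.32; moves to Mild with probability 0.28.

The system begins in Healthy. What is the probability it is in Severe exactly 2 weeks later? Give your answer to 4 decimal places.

0.2416

Sum over the intermediate state after 1 week:
P = P(Healthy→Mild)·P(Mild→Severe) + P(Healthy→Healthy)·P(Healthy→Severe) + P(Healthy→Severe)·P(Severe→Severe)
  = 0.44×0.32 + 0.44×0.12 + 0.12×0.4
  = 0.1408 + 0.0528 + 0.0480 = 0.2416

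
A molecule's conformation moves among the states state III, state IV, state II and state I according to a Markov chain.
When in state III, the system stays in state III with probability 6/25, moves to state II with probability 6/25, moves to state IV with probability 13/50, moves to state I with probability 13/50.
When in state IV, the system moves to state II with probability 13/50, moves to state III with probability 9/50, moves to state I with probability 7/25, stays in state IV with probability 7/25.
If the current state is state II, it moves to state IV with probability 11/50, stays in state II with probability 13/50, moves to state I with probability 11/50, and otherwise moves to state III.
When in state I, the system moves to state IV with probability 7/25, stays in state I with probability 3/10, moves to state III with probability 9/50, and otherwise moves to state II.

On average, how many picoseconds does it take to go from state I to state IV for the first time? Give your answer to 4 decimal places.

3.8336

Let t(s) be the expected number of picoseconds to first reach state IV from state s, with t(state IV) = 0. Conditioning on the first picosecond:
t(state III) = 1 + 0.24·t(state III) + 0.24·t(state II) + 0.26·t(state I)
t(state II) = 1 + 0.3·t(state III) + 0.26·t(state II) + 0.22·t(state I)
t(state I) = 1 + 0.18·t(state III) + 0.24·t(state II) + 0.3·t(state I)
Solving: t(state III) = 3.9152, t(state II) = 4.0783, t(state I) = 3.8336.
Expected picoseconds from state I to state IV: 3.8336.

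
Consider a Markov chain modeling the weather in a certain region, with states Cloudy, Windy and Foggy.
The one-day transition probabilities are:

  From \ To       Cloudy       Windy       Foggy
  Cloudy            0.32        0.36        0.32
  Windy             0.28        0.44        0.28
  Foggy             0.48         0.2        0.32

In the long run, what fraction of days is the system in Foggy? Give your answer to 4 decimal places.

Let the stationary distribution be π with π = πP and π_1 + π_2 + π_3 = 1.
π_1 = 0.32·π_1 + 0.28·π_2 + 0.48·π_3
π_2 = 0.36·π_1 + 0.44·π_2 + 0.2·π_3
Solving with the normalization constraint gives π = (0.3555, 0.3380, 0.3065).
So the stationary probability of Foggy is 0.3065.

0.3065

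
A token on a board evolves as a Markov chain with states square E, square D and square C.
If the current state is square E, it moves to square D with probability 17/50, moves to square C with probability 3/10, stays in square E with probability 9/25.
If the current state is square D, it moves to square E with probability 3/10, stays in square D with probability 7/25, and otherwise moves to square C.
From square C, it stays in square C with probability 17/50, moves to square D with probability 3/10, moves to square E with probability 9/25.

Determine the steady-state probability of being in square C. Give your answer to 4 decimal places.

0.3509

Let the stationary distribution be π with π = πP and π_1 + π_2 + π_3 = 1.
π_1 = 0.36·π_1 + 0.3·π_2 + 0.36·π_3
π_2 = 0.34·π_1 + 0.28·π_2 + 0.3·π_3
Solving with the normalization constraint gives π = (0.3415, 0.3075, 0.3509).
So the stationary probability of square C is 0.3509.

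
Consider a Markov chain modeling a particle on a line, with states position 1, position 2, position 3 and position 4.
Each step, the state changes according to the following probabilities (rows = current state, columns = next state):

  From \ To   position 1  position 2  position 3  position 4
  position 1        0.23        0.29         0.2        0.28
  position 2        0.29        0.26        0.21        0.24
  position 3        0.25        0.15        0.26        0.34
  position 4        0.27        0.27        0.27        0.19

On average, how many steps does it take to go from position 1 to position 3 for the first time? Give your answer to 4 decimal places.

Let t(s) be the expected number of steps to first reach position 3 from state s, with t(position 3) = 0. Conditioning on the first step:
t(position 1) = 1 + 0.23·t(position 1) + 0.29·t(position 2) + 0.28·t(position 4)
t(position 2) = 1 + 0.29·t(position 1) + 0.26·t(position 2) + 0.24·t(position 4)
t(position 4) = 1 + 0.27·t(position 1) + 0.27·t(position 2) + 0.19·t(position 4)
Solving: t(position 1) = 4.5447, t(position 2) = 4.5119, t(position 4) = 4.2534.
Expected steps from position 1 to position 3: 4.5447.

4.5447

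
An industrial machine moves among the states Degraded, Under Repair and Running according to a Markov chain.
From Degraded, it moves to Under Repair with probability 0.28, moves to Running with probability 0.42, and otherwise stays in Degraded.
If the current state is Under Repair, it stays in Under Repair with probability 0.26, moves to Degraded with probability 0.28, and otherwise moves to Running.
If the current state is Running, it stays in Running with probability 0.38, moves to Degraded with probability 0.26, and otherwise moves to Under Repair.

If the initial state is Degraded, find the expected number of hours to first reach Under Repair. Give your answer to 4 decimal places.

Let t(s) be the expected number of hours to first reach Under Repair from state s, with t(Under Repair) = 0. Conditioning on the first hour:
t(Degraded) = 1 + 0.3·t(Degraded) + 0.42·t(Running)
t(Running) = 1 + 0.26·t(Degraded) + 0.38·t(Running)
Solving: t(Degraded) = 3.2020, t(Running) = 2.9557.
Expected hours from Degraded to Under Repair: 3.2020.

3.2020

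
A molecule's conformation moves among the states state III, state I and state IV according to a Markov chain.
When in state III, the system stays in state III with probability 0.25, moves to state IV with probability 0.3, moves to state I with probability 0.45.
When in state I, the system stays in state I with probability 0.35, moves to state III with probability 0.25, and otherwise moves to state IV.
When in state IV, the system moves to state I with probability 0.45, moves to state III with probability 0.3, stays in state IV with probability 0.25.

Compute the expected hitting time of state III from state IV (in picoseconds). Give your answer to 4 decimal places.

3.5772

Let t(s) be the expected number of picoseconds to first reach state III from state s, with t(state III) = 0. Conditioning on the first picosecond:
t(state I) = 1 + 0.35·t(state I) + 0.4·t(state IV)
t(state IV) = 1 + 0.45·t(state I) + 0.25·t(state IV)
Solving: t(state I) = 3.7398, t(state IV) = 3.5772.
Expected picoseconds from state IV to state III: 3.5772.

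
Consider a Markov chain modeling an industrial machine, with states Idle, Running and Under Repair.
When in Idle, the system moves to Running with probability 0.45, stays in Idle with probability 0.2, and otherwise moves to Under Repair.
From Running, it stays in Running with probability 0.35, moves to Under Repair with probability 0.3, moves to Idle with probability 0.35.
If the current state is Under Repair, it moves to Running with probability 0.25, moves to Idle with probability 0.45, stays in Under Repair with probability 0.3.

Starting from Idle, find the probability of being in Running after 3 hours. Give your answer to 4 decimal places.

Propagate the distribution vector 3 hours from Idle.
After 0 hours: (1.0000, 0.0000, 0.0000)
After 1 hour: (0.2000, 0.4500, 0.3500)
After 2 hours: (0.3550, 0.3350, 0.3100)
After 3 hours: (0.3278, 0.3545, 0.3178)
P(in Running after 3 hours) = 0.3545

0.3545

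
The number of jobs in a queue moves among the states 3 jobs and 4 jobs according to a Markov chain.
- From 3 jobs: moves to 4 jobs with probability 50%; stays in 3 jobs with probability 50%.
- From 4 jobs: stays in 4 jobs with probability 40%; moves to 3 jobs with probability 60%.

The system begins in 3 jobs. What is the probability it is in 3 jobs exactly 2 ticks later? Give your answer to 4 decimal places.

Sum over the intermediate state after 1 tick:
P = P(3 jobs→3 jobs)·P(3 jobs→3 jobs) + P(3 jobs→4 jobs)·P(4 jobs→3 jobs)
  = 0.5×0.5 + 0.5×0.6
  = 0.2500 + 0.3000 = 0.5500

0.5500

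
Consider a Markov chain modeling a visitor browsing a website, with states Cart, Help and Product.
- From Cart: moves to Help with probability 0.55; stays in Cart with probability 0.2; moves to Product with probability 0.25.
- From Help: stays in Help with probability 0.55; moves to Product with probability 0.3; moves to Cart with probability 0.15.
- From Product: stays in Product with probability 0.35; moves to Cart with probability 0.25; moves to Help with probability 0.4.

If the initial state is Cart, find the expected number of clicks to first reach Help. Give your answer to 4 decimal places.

Let t(s) be the expected number of clicks to first reach Help from state s, with t(Help) = 0. Conditioning on the first click:
t(Cart) = 1 + 0.2·t(Cart) + 0.25·t(Product)
t(Product) = 1 + 0.25·t(Cart) + 0.35·t(Product)
Solving: t(Cart) = 1.9672, t(Product) = 2.2951.
Expected clicks from Cart to Help: 1.9672.

1.9672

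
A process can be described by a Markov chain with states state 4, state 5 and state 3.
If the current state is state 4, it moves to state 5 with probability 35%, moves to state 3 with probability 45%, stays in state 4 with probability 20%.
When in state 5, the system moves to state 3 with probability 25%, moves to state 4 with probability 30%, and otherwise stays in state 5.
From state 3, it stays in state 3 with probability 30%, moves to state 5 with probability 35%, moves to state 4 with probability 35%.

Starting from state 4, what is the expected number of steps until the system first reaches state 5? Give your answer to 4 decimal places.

2.8571

Let t(s) be the expected number of steps to first reach state 5 from state s, with t(state 5) = 0. Conditioning on the first step:
t(state 4) = 1 + 0.2·t(state 4) + 0.45·t(state 3)
t(state 3) = 1 + 0.35·t(state 4) + 0.3·t(state 3)
Solving: t(state 4) = 2.8571, t(state 3) = 2.8571.
Expected steps from state 4 to state 5: 2.8571.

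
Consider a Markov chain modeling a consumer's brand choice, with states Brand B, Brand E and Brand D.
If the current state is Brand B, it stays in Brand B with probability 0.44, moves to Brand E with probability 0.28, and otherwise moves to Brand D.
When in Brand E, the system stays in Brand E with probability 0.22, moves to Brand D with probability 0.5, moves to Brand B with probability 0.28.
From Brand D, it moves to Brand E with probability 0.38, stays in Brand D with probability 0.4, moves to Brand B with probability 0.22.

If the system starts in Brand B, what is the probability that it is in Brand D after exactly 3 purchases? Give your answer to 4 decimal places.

0.3891

Propagate the distribution vector 3 purchases from Brand B.
After 0 purchases: (1.0000, 0.0000, 0.0000)
After 1 purchase: (0.4400, 0.2800, 0.2800)
After 2 purchases: (0.3336, 0.2912, 0.3752)
After 3 purchases: (0.3109, 0.3000, 0.3891)
P(in Brand D after 3 purchases) = 0.3891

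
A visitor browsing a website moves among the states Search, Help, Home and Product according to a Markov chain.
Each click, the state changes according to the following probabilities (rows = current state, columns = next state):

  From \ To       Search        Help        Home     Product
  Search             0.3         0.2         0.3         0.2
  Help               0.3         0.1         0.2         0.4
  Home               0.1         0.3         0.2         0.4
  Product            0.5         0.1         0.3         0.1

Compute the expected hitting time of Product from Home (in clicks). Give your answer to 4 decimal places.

2.7528

Let t(s) be the expected number of clicks to first reach Product from state s, with t(Product) = 0. Conditioning on the first click:
t(Search) = 1 + 0.3·t(Search) + 0.2·t(Help) + 0.3·t(Home)
t(Help) = 1 + 0.3·t(Search) + 0.1·t(Help) + 0.2·t(Home)
t(Home) = 1 + 0.1·t(Search) + 0.3·t(Help) + 0.2·t(Home)
Solving: t(Search) = 3.4270, t(Help) = 2.8652, t(Home) = 2.7528.
Expected clicks from Home to Product: 2.7528.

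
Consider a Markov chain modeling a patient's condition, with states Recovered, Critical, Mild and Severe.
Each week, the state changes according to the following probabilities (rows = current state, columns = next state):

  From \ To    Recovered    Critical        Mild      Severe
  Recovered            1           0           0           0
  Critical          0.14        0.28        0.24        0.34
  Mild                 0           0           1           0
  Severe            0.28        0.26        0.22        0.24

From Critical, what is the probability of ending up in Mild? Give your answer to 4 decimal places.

0.5606

Let h(s) be the probability of absorption at Mild starting from transient state s. Then h(Mild) = 1 and h(Recovered) = 0. By first-step analysis:
h(Critical) = 0.14·0 + 0.28·h(Critical) + 0.24·1 + 0.34·h(Severe)
h(Severe) = 0.28·0 + 0.26·h(Critical) + 0.22·1 + 0.24·h(Severe)
Solving: h(Critical) = 0.5606, h(Severe) = 0.4813.
Starting from Critical, the probability is 0.5606.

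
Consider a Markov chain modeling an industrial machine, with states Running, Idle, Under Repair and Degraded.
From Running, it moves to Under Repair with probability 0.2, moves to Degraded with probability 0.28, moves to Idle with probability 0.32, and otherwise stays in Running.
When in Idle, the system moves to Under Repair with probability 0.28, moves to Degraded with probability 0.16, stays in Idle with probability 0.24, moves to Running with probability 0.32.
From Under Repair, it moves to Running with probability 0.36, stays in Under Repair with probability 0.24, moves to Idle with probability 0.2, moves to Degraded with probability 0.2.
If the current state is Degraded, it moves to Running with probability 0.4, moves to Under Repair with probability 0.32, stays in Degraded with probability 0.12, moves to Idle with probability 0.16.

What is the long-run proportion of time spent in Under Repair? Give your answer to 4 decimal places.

Let the stationary distribution be π with π = πP and π_1 + π_2 + π_3 + π_4 = 1.
π_1 = 0.2·π_1 + 0.32·π_2 + 0.36·π_3 + 0.4·π_4
π_2 = 0.32·π_1 + 0.24·π_2 + 0.2·π_3 + 0.16·π_4
π_3 = 0.2·π_1 + 0.28·π_2 + 0.24·π_3 + 0.32·π_4
Solving with the normalization constraint gives π = (0.3090, 0.2387, 0.2531, 0.1992).
So the stationary probability of Under Repair is 0.2531.

0.2531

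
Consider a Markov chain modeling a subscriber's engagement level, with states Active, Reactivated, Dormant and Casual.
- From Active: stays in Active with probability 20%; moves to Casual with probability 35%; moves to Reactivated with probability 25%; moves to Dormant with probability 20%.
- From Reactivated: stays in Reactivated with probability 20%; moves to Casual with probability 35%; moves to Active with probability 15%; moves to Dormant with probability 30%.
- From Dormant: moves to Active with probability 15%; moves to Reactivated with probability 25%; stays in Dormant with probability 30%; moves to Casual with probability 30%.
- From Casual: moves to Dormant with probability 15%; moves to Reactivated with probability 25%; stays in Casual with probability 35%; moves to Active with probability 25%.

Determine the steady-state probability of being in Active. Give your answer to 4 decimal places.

0.1935

Let the stationary distribution be π with π = πP and π_1 + π_2 + π_3 + π_4 = 1.
π_1 = 0.2·π_1 + 0.15·π_2 + 0.15·π_3 + 0.25·π_4
π_2 = 0.25·π_1 + 0.2·π_2 + 0.25·π_3 + 0.25·π_4
π_3 = 0.2·π_1 + 0.3·π_2 + 0.3·π_3 + 0.15·π_4
Solving with the normalization constraint gives π = (0.1935, 0.2381, 0.2299, 0.3385).
So the stationary probability of Active is 0.1935.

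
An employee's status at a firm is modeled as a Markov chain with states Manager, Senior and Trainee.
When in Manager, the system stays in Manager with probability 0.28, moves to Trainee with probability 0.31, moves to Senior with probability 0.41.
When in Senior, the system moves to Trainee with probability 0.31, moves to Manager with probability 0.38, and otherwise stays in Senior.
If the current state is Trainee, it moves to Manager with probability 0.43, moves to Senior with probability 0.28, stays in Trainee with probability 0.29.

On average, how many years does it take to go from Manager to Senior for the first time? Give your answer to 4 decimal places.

2.6991

Let t(s) be the expected number of years to first reach Senior from state s, with t(Senior) = 0. Conditioning on the first year:
t(Manager) = 1 + 0.28·t(Manager) + 0.31·t(Trainee)
t(Trainee) = 1 + 0.43·t(Manager) + 0.29·t(Trainee)
Solving: t(Manager) = 2.6991, t(Trainee) = 3.0431.
Expected years from Manager to Senior: 2.6991.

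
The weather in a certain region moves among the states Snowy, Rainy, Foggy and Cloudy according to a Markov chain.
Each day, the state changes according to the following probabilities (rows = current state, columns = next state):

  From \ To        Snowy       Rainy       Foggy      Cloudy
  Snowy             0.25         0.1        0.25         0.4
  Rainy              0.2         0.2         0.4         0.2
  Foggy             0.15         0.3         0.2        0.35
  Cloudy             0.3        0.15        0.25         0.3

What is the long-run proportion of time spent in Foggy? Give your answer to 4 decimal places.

0.2649

Let the stationary distribution be π with π = πP and π_1 + π_2 + π_3 + π_4 = 1.
π_1 = 0.25·π_1 + 0.2·π_2 + 0.15·π_3 + 0.3·π_4
π_2 = 0.1·π_1 + 0.2·π_2 + 0.3·π_3 + 0.15·π_4
π_3 = 0.25·π_1 + 0.4·π_2 + 0.2·π_3 + 0.25·π_4
Solving with the normalization constraint gives π = (0.2300, 0.1876, 0.2649, 0.3175).
So the stationary probability of Foggy is 0.2649.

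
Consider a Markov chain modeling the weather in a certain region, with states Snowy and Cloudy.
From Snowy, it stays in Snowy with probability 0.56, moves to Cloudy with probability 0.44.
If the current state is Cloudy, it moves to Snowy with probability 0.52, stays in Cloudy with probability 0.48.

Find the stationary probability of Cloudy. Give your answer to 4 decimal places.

0.4583

Let the stationary distribution be π with π = πP and π_1 + π_2 = 1.
π_1 = 0.56·π_1 + 0.52·π_2
Solving with the normalization constraint gives π = (0.5417, 0.4583).
So the stationary probability of Cloudy is 0.4583.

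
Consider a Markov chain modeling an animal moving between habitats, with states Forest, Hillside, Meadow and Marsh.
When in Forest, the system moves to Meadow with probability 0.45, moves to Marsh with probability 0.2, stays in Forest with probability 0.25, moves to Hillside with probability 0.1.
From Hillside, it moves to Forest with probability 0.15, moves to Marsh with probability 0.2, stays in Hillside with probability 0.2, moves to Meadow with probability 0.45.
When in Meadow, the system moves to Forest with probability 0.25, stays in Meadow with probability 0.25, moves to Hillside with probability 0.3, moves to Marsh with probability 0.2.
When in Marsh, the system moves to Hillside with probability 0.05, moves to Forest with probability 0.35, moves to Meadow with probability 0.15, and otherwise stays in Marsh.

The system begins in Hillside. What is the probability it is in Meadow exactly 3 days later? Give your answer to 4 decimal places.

0.3150

Propagate the distribution vector 3 days from Hillside.
After 0 days: (0.0000, 1.0000, 0.0000, 0.0000)
After 1 day: (0.1500, 0.2000, 0.4500, 0.2000)
After 2 days: (0.2500, 0.2000, 0.3000, 0.2500)
After 3 days: (0.2550, 0.1675, 0.3150, 0.2625)
P(in Meadow after 3 days) = 0.3150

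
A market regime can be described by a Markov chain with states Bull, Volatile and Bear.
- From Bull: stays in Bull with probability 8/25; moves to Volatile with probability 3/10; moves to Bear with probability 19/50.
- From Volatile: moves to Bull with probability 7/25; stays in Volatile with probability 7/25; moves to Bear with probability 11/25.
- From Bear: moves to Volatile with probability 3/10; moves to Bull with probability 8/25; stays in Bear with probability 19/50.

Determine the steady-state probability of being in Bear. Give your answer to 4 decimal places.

Let the stationary distribution be π with π = πP and π_1 + π_2 + π_3 = 1.
π_1 = 0.32·π_1 + 0.28·π_2 + 0.32·π_3
π_2 = 0.3·π_1 + 0.28·π_2 + 0.3·π_3
Solving with the normalization constraint gives π = (0.3082, 0.2941, 0.3976).
So the stationary probability of Bear is 0.3976.

0.3976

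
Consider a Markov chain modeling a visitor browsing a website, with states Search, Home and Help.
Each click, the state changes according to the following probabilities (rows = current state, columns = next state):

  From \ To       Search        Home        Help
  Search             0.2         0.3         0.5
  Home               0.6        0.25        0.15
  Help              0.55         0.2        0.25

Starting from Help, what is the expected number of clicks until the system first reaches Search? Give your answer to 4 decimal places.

1.7840

Let t(s) be the expected number of clicks to first reach Search from state s, with t(Search) = 0. Conditioning on the first click:
t(Home) = 1 + 0.25·t(Home) + 0.15·t(Help)
t(Help) = 1 + 0.2·t(Home) + 0.25·t(Help)
Solving: t(Home) = 1.6901, t(Help) = 1.7840.
Expected clicks from Help to Search: 1.7840.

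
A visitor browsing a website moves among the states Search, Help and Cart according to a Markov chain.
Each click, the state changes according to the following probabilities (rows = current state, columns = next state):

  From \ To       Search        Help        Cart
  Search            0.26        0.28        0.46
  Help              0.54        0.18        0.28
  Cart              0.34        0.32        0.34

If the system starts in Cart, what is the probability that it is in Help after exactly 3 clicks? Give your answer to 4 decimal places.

Propagate the distribution vector 3 clicks from Cart.
After 0 clicks: (0.0000, 0.0000, 1.0000)
After 1 click: (0.3400, 0.3200, 0.3400)
After 2 clicks: (0.3768, 0.2616, 0.3616)
After 3 clicks: (0.3622, 0.2683, 0.3695)
P(in Help after 3 clicks) = 0.2683

0.2683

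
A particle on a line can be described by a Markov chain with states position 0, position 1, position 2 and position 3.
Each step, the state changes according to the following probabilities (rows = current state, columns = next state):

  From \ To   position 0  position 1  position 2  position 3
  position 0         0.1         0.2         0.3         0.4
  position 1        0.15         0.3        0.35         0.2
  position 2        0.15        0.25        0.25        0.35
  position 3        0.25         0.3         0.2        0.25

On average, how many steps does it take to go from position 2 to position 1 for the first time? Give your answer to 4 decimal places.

Let t(s) be the expected number of steps to first reach position 1 from state s, with t(position 1) = 0. Conditioning on the first step:
t(position 0) = 1 + 0.1·t(position 0) + 0.3·t(position 2) + 0.4·t(position 3)
t(position 2) = 1 + 0.15·t(position 0) + 0.25·t(position 2) + 0.35·t(position 3)
t(position 3) = 1 + 0.25·t(position 0) + 0.2·t(position 2) + 0.25·t(position 3)
Solving: t(position 0) = 4.0591, t(position 2) = 3.8819, t(position 3) = 3.7215.
Expected steps from position 2 to position 1: 3.8819.

3.8819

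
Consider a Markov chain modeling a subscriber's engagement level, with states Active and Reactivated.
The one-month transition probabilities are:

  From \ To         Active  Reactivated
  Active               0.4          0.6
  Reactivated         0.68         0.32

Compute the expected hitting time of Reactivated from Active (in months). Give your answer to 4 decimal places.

Let t(s) be the expected number of months to first reach Reactivated from state s, with t(Reactivated) = 0. Conditioning on the first month:
t(Active) = 1 + 0.4·t(Active)
Solving: t(Active) = 1.6667.
Expected months from Active to Reactivated: 1.6667.

1.6667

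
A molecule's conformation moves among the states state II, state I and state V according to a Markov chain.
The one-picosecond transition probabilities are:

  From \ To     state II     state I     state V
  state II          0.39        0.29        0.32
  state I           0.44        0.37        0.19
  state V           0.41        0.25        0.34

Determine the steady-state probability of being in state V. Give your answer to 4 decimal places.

Let the stationary distribution be π with π = πP and π_1 + π_2 + π_3 = 1.
π_1 = 0.39·π_1 + 0.44·π_2 + 0.41·π_3
π_2 = 0.29·π_1 + 0.37·π_2 + 0.25·π_3
Solving with the normalization constraint gives π = (0.4109, 0.3028, 0.2864).
So the stationary probability of state V is 0.2864.

0.2864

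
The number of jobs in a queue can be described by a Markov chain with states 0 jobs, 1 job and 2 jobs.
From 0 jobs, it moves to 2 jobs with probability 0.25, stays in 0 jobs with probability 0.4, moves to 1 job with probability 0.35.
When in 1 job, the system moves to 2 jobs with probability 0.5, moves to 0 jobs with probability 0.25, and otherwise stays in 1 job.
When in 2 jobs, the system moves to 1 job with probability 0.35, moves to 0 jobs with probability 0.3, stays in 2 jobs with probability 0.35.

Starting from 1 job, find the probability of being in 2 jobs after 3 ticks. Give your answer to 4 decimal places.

0.3675

Propagate the distribution vector 3 ticks from 1 job.
After 0 ticks: (0.0000, 1.0000, 0.0000)
After 1 tick: (0.2500, 0.2500, 0.5000)
After 2 ticks: (0.3125, 0.3250, 0.3625)
After 3 ticks: (0.3150, 0.3175, 0.3675)
P(in 2 jobs after 3 ticks) = 0.3675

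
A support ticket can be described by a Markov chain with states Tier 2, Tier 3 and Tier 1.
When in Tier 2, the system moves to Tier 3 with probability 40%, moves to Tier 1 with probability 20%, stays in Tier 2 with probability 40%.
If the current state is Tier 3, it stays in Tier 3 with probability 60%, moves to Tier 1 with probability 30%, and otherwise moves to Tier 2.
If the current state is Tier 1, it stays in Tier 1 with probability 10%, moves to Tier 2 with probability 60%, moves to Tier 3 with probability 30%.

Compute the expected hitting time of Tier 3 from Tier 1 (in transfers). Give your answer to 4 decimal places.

Let t(s) be the expected number of transfers to first reach Tier 3 from state s, with t(Tier 3) = 0. Conditioning on the first transfer:
t(Tier 2) = 1 + 0.4·t(Tier 2) + 0.2·t(Tier 1)
t(Tier 1) = 1 + 0.6·t(Tier 2) + 0.1·t(Tier 1)
Solving: t(Tier 2) = 2.6190, t(Tier 1) = 2.8571.
Expected transfers from Tier 1 to Tier 3: 2.8571.

2.8571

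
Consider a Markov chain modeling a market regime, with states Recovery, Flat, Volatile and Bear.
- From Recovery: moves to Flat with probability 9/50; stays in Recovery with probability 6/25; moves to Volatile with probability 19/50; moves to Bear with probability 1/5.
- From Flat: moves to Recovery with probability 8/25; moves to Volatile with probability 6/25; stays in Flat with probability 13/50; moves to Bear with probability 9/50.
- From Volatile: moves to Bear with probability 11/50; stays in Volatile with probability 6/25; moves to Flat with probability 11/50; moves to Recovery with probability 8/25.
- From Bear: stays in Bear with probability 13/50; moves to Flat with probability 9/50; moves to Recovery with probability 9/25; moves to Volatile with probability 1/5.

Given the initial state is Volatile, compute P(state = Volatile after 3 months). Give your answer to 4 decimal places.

0.2739

Propagate the distribution vector 3 months from Volatile.
After 0 months: (0.0000, 0.0000, 1.0000, 0.0000)
After 1 month: (0.3200, 0.2200, 0.2400, 0.2200)
After 2 months: (0.3032, 0.2072, 0.2760, 0.2136)
After 3 months: (0.3043, 0.2076, 0.2739, 0.2142)
P(in Volatile after 3 months) = 0.2739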